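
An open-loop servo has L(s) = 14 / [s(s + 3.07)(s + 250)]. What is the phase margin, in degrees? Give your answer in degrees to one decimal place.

Gain crossover: |L(jω)| = 1 at ω ≈ 0.0182 rad/s.
∠L(j0.0182) = −90° − arctan(0.0182/3.07) − arctan(0.0182/250) ≈ -90.34°
PM = 180° + (-90.34°) = 89.66°

89.7°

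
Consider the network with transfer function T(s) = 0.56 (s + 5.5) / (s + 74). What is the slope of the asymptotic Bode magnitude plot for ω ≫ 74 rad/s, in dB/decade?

With 1 zero and 1 pole, the high-frequency asymptotic slope is 20 × (1 − 1) = 0 dB/decade.

0 dB/decade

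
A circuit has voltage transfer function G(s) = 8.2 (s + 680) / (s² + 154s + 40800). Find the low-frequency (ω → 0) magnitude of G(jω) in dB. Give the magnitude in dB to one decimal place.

-17.3 dB

G(0) = 8.2 × 680 / 40800 = 0.13667
20 log₁₀(0.13667) = -17.29 dB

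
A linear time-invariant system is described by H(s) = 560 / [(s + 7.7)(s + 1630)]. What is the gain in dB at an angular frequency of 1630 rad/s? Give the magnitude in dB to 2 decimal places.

-76.53 dB

|j1630 + 7.7| = √(1630² + 7.7²) = 1630
|j1630 + 1630| = √(1630² + 1630²) = 2305
|H(j1630)| = 560 / (1630 × 2305) = 0.00014904
20 log₁₀(0.00014904) = -76.534 dB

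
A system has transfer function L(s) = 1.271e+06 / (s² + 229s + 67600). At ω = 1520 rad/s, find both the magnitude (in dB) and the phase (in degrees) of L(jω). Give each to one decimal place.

|(j1520)² + 229(j1520) + 67600| = |-2.2428e+06 + j3.4808e+05| = 2.27e+06
|L(j1520)| = 1.271e+06 / 2.27e+06 = 0.56
20 log₁₀(0.56) = -5.04 dB
∠[(j1520)² + 229(j1520) + 67600] = ∠[-2.2428e+06 + j3.4808e+05] = 171.18°
∠L(j1520) = −171.18° = -171.18°

|L| = -5.0 dB, ∠L = -171.2°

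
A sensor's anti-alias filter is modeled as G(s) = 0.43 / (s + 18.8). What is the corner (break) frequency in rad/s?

The single real pole at s = −18.8 gives a corner at ω = 18.8 rad/s.

18.8 rad/s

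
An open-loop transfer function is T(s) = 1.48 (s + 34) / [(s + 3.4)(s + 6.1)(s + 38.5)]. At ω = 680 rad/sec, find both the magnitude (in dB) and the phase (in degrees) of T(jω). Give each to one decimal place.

|T| = -109.9 dB, ∠T = -178.8 deg

|j680 + 34| = √(680² + 34²) = 680.8
|j680 + 3.4| = √(680² + 3.4²) = 680
|j680 + 6.1| = √(680² + 6.1²) = 680
|j680 + 38.5| = √(680² + 38.5²) = 681.1
|T(j680)| = 1.48 × 680.8 / (680 × 680 × 681.1) = 3.1994e-06
20 log₁₀(3.1994e-06) = -109.90 dB
∠(j680 + 34) = arctan(680/34) = 87.14°
∠(j680 + 3.4) = arctan(680/3.4) = 89.71°
∠(j680 + 6.1) = arctan(680/6.1) = 89.49°
∠(j680 + 38.5) = arctan(680/38.5) = 86.76°
∠T(j680) = 87.14° − (89.71° + 89.49° + 86.76°) = -178.82°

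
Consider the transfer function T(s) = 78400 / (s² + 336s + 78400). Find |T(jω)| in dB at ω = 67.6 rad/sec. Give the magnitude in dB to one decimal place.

|(j67.6)² + 336(j67.6) + 78400| = |73830 + j22714| = 7.725e+04
|T(j67.6)| = 78400 / 7.725e+04 = 1.015
20 log₁₀(1.015) = 0.13 dB

0.1 dB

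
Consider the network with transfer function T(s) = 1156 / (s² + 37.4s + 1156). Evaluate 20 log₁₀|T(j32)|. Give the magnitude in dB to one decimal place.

|(j32)² + 37.4(j32) + 1156| = |132 + j1196.8| = 1204
|T(j32)| = 1156 / 1204 = 0.96009
20 log₁₀(0.96009) = -0.35 dB

-0.4 dB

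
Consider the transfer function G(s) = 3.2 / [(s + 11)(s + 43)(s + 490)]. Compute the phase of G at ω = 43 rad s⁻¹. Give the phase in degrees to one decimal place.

-125.7°

∠(j43 + 11) = arctan(43/11) = 75.65°
∠(j43 + 43) = arctan(43/43) = 45.00°
∠(j43 + 490) = arctan(43/490) = 5.02°
∠G(j43) = − (75.65° + 45.00° + 5.02°) = -125.67°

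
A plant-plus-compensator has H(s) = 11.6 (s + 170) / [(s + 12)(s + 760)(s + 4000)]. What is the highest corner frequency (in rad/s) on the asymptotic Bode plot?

4000 rad/s

Break frequencies occur at each pole and zero magnitude: 12 rad/s, 170 rad/s, 760 rad/s, 4000 rad/s.
The highest is 4000 rad/s.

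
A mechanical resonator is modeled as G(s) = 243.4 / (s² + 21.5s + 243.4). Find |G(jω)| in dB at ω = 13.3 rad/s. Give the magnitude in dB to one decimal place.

|(j13.3)² + 21.5(j13.3) + 243.4| = |66.51 + j285.95| = 293.6
|G(j13.3)| = 243.4 / 293.6 = 0.82907
20 log₁₀(0.82907) = -1.63 dB

-1.6 dB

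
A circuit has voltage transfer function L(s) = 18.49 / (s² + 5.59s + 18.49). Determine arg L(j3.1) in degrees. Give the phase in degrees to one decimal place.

∠[(j3.1)² + 5.59(j3.1) + 18.49] = ∠[8.88 + j17.329] = 62.87°
∠L(j3.1) = −62.87° = -62.87°

-62.9 deg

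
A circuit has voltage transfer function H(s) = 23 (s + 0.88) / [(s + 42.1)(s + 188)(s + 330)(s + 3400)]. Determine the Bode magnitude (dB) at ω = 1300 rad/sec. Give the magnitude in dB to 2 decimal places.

-168.91 dB

|j1300 + 0.88| = √(1300² + 0.88²) = 1300
|j1300 + 42.1| = √(1300² + 42.1²) = 1301
|j1300 + 188| = √(1300² + 188²) = 1314
|j1300 + 330| = √(1300² + 330²) = 1341
|j1300 + 3400| = √(1300² + 3400²) = 3640
|H(j1300)| = 23 × 1300 / (1301 × 1314 × 1341 × 3640) = 3.5847e-09
20 log₁₀(3.5847e-09) = -168.911 dB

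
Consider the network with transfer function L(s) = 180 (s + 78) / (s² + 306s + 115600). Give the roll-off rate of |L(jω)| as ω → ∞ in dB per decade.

With 1 zero and 2 poles, the high-frequency asymptotic slope is 20 × (1 − 2) = -20 dB/decade.

-20 dB/decade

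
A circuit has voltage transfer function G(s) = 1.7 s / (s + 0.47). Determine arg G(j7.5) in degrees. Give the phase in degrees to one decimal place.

3.6°

∠(j7.5) = 90.00°
∠(j7.5 + 0.47) = arctan(7.5/0.47) = 86.41°
∠G(j7.5) = 90.00° − 86.41° = 3.59°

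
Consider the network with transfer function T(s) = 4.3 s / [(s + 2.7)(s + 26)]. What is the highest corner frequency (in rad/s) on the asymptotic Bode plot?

26 rad/s

Break frequencies occur at each pole and zero magnitude: 2.7 rad/s, 26 rad/s.
The highest is 26 rad/s.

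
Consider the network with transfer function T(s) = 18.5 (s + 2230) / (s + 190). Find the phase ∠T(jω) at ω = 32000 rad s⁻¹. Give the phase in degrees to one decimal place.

-3.6°

∠(j32000 + 2230) = arctan(32000/2230) = 86.01°
∠(j32000 + 190) = arctan(32000/190) = 89.66°
∠T(j32000) = 86.01° − 89.66° = -3.65°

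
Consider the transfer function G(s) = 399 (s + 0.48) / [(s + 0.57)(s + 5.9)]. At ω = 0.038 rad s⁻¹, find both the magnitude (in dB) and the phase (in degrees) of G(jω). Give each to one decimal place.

|G| = 35.1 dB, ∠G = 0.3 deg

|j0.038 + 0.48| = √(0.038² + 0.48²) = 0.4815
|j0.038 + 0.57| = √(0.038² + 0.57²) = 0.5713
|j0.038 + 5.9| = √(0.038² + 5.9²) = 5.9
|G(j0.038)| = 399 × 0.4815 / (0.5713 × 5.9) = 57
20 log₁₀(57) = 35.12 dB
∠(j0.038 + 0.48) = arctan(0.038/0.48) = 4.53°
∠(j0.038 + 0.57) = arctan(0.038/0.57) = 3.81°
∠(j0.038 + 5.9) = arctan(0.038/5.9) = 0.37°
∠G(j0.038) = 4.53° − (3.81° + 0.37°) = 0.34°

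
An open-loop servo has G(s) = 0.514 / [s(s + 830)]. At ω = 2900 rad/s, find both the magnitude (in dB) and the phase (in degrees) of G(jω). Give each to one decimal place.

|j2900 + 830| = √(2900² + 830²) = 3016
|j2900| = 2900
|G(j2900)| = 0.514 / (3016 × 2900) = 5.8758e-08
20 log₁₀(5.8758e-08) = -144.62 dB
∠(j2900 + 830) = arctan(2900/830) = 74.03°
∠(j2900) = 90.00°
∠G(j2900) = − (74.03° + 90.00°) = -164.03°

|G| = -144.6 dB, ∠G = -164.0°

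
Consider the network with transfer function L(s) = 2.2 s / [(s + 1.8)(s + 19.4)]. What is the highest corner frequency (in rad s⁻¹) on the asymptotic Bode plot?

Break frequencies occur at each pole and zero magnitude: 1.8 rad s⁻¹, 19.4 rad s⁻¹.
The highest is 19.4 rad s⁻¹.

19.4 rad s⁻¹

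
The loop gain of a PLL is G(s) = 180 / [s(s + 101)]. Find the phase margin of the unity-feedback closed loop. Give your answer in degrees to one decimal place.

Gain crossover: |G(jω)| = 1 at ω ≈ 1.78 rad/s.
∠G(j1.78) = −90° − arctan(1.78/101) ≈ -91.01°
PM = 180° + (-91.01°) = 88.99°

89.0 deg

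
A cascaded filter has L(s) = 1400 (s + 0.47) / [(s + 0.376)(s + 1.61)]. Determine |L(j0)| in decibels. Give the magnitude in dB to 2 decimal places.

L(0) = 1400 × 0.47 / (0.376 × 1.61) = 1087
20 log₁₀(1087) = 60.724 dB

60.72 dB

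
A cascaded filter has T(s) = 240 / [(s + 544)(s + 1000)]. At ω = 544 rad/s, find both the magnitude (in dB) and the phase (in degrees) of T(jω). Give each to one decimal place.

|T| = -71.2 dB, ∠T = -73.5 deg

|j544 + 544| = √(544² + 544²) = 769.3
|j544 + 1000| = √(544² + 1000²) = 1138
|T(j544)| = 240 / (769.3 × 1138) = 0.00027403
20 log₁₀(0.00027403) = -71.24 dB
∠(j544 + 544) = arctan(544/544) = 45.00°
∠(j544 + 1000) = arctan(544/1000) = 28.55°
∠T(j544) = − (45.00° + 28.55°) = -73.55°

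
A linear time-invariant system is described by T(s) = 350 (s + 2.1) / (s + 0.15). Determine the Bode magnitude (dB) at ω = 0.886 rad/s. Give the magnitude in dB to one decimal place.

|j0.886 + 2.1| = √(0.886² + 2.1²) = 2.279
|j0.886 + 0.15| = √(0.886² + 0.15²) = 0.8986
|T(j0.886)| = 350 × 2.279 / 0.8986 = 887.75
20 log₁₀(887.75) = 58.97 dB

59.0 dB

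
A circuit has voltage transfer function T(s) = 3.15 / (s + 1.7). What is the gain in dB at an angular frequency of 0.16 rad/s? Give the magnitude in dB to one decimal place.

|j0.16 + 1.7| = √(0.16² + 1.7²) = 1.708
|T(j0.16)| = 3.15 / 1.708 = 1.8448
20 log₁₀(1.8448) = 5.32 dB

5.3 dB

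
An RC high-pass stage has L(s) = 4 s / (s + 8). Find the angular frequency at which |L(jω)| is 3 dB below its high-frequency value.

8 rad/s

For a single-pole high-pass, the −3 dB point is at the pole: ω = 8 rad/s.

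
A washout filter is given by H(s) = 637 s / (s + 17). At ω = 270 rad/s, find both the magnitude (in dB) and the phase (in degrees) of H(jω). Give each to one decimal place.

|j270| = 270
|j270 + 17| = √(270² + 17²) = 270.5
|H(j270)| = 637 × 270 / 270.5 = 635.74
20 log₁₀(635.74) = 56.07 dB
∠(j270) = 90.00°
∠(j270 + 17) = arctan(270/17) = 86.40°
∠H(j270) = 90.00° − 86.40° = 3.60°

|H| = 56.1 dB, ∠H = 3.6 deg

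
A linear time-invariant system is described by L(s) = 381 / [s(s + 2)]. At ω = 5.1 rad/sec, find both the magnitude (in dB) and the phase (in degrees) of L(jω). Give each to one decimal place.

|j5.1 + 2| = √(5.1² + 2²) = 5.478
|j5.1| = 5.1
|L(j5.1)| = 381 / (5.478 × 5.1) = 13.637
20 log₁₀(13.637) = 22.69 dB
∠(j5.1 + 2) = arctan(5.1/2) = 68.59°
∠(j5.1) = 90.00°
∠L(j5.1) = − (68.59° + 90.00°) = -158.59°

|L| = 22.7 dB, ∠L = -158.6°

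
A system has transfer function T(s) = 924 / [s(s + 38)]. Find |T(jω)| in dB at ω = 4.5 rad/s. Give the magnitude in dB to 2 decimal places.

|j4.5 + 38| = √(4.5² + 38²) = 38.27
|j4.5| = 4.5
|T(j4.5)| = 924 / (38.27 × 4.5) = 5.366
20 log₁₀(5.366) = 14.593 dB

14.59 dB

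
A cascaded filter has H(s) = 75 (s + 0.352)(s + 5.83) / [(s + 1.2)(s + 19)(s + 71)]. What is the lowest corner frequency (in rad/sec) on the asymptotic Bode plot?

Break frequencies occur at each pole and zero magnitude: 0.352 rad/sec, 1.2 rad/sec, 5.83 rad/sec, 19 rad/sec, 71 rad/sec.
The lowest is 0.352 rad/sec.

0.352 rad/sec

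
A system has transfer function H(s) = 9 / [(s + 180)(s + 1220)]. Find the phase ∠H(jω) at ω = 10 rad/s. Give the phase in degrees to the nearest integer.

-4°

∠(j10 + 180) = arctan(10/180) = 3.18°
∠(j10 + 1220) = arctan(10/1220) = 0.47°
∠H(j10) = − (3.18° + 0.47°) = -3.65°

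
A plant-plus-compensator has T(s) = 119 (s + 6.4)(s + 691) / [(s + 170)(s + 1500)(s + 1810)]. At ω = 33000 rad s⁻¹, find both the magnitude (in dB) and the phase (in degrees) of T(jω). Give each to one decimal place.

|j33000 + 6.4| = √(33000² + 6.4²) = 3.3e+04
|j33000 + 691| = √(33000² + 691²) = 3.301e+04
|j33000 + 170| = √(33000² + 170²) = 3.3e+04
|j33000 + 1500| = √(33000² + 1500²) = 3.303e+04
|j33000 + 1810| = √(33000² + 1810²) = 3.305e+04
|T(j33000)| = 119 × 3.3e+04 × 3.301e+04 / (3.3e+04 × 3.303e+04 × 3.305e+04) = 0.0035977
20 log₁₀(0.0035977) = -48.88 dB
∠(j33000 + 6.4) = arctan(33000/6.4) = 89.99°
∠(j33000 + 691) = arctan(33000/691) = 88.80°
∠(j33000 + 170) = arctan(33000/170) = 89.70°
∠(j33000 + 1500) = arctan(33000/1500) = 87.40°
∠(j33000 + 1810) = arctan(33000/1810) = 86.86°
∠T(j33000) = 89.99° + 88.80° − (89.70° + 87.40° + 86.86°) = -85.17°

|T| = -48.9 dB, ∠T = -85.2°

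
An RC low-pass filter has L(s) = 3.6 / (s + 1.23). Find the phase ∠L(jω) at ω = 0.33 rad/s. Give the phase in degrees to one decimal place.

-15.0°

∠(j0.33 + 1.23) = arctan(0.33/1.23) = 15.02°
∠L(j0.33) = −15.02° = -15.02°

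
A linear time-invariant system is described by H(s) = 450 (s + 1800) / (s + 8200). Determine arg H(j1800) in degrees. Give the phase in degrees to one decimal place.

32.6°

∠(j1800 + 1800) = arctan(1800/1800) = 45.00°
∠(j1800 + 8200) = arctan(1800/8200) = 12.38°
∠H(j1800) = 45.00° − 12.38° = 32.62°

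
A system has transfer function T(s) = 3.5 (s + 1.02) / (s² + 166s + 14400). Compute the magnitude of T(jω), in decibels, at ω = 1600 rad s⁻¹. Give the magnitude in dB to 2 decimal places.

|j1600 + 1.02| = √(1600² + 1.02²) = 1600
|(j1600)² + 166(j1600) + 14400| = |-2.5456e+06 + j2.656e+05| = 2.559e+06
|T(j1600)| = 3.5 × 1600 / 2.559e+06 = 0.002188
20 log₁₀(0.002188) = -53.199 dB

-53.20 dB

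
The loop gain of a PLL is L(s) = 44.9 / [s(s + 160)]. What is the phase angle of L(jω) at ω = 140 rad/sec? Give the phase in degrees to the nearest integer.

∠(j140 + 160) = arctan(140/160) = 41.19°
∠(j140) = 90.00°
∠L(j140) = − (41.19° + 90.00°) = -131.19°

-131 deg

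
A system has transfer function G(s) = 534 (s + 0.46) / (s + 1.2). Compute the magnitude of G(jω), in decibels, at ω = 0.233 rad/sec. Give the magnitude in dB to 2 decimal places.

|j0.233 + 0.46| = √(0.233² + 0.46²) = 0.5156
|j0.233 + 1.2| = √(0.233² + 1.2²) = 1.222
|G(j0.233)| = 534 × 0.5156 / 1.222 = 225.25
20 log₁₀(225.25) = 47.053 dB

47.05 dB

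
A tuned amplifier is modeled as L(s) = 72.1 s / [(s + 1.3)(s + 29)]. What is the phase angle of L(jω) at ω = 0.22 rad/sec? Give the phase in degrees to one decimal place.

∠(j0.22) = 90.00°
∠(j0.22 + 1.3) = arctan(0.22/1.3) = 9.61°
∠(j0.22 + 29) = arctan(0.22/29) = 0.43°
∠L(j0.22) = 90.00° − (9.61° + 0.43°) = 79.96°

80.0 deg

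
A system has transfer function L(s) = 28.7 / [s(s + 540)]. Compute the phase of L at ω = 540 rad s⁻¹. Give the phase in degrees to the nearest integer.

-135°

∠(j540 + 540) = arctan(540/540) = 45.00°
∠(j540) = 90.00°
∠L(j540) = − (45.00° + 90.00°) = -135.00°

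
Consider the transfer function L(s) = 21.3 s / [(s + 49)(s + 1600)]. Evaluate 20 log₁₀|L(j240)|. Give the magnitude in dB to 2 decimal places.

-37.79 dB

|j240| = 240
|j240 + 49| = √(240² + 49²) = 245
|j240 + 1600| = √(240² + 1600²) = 1618
|L(j240)| = 21.3 × 240 / (245 × 1618) = 0.012899
20 log₁₀(0.012899) = -37.789 dB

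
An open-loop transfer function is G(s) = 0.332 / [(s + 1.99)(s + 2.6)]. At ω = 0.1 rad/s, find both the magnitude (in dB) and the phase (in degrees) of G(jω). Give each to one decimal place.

|j0.1 + 1.99| = √(0.1² + 1.99²) = 1.993
|j0.1 + 2.6| = √(0.1² + 2.6²) = 2.602
|G(j0.1)| = 0.332 / (1.993 × 2.602) = 0.064039
20 log₁₀(0.064039) = -23.87 dB
∠(j0.1 + 1.99) = arctan(0.1/1.99) = 2.88°
∠(j0.1 + 2.6) = arctan(0.1/2.6) = 2.20°
∠G(j0.1) = − (2.88° + 2.20°) = -5.08°

|G| = -23.9 dB, ∠G = -5.1°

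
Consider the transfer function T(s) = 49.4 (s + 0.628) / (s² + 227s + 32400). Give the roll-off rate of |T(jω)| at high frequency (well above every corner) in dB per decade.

-20 dB/decade

With 1 zero and 2 poles, the high-frequency asymptotic slope is 20 × (1 − 2) = -20 dB/decade.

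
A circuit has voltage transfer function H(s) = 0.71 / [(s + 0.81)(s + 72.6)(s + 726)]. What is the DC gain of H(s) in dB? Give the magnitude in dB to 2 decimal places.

H(0) = 0.71 / (0.81 × 72.6 × 726) = 1.663e-05
20 log₁₀(1.663e-05) = -95.582 dB

-95.58 dB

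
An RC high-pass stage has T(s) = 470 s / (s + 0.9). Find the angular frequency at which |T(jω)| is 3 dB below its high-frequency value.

0.9 rad/sec

For a single-pole high-pass, the −3 dB point is at the pole: ω = 0.9 rad/sec.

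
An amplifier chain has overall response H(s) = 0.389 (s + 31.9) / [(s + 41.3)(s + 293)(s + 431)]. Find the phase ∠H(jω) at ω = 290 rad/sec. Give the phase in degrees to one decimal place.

-76.8°

∠(j290 + 31.9) = arctan(290/31.9) = 83.72°
∠(j290 + 41.3) = arctan(290/41.3) = 81.89°
∠(j290 + 293) = arctan(290/293) = 44.71°
∠(j290 + 431) = arctan(290/431) = 33.93°
∠H(j290) = 83.72° − (81.89° + 44.71° + 33.93°) = -76.81°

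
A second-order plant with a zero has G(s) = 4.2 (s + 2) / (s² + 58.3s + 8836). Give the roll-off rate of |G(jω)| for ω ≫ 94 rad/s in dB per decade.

With 1 zero and 2 poles, the high-frequency asymptotic slope is 20 × (1 − 2) = -20 dB/decade.

-20 dB/decade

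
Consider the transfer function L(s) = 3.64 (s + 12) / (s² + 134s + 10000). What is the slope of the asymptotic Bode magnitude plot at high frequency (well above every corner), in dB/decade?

With 1 zero and 2 poles, the high-frequency asymptotic slope is 20 × (1 − 2) = -20 dB/decade.

-20 dB/decade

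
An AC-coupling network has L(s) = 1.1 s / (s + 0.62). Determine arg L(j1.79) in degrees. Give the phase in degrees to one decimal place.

∠(j1.79) = 90.00°
∠(j1.79 + 0.62) = arctan(1.79/0.62) = 70.90°
∠L(j1.79) = 90.00° − 70.90° = 19.10°

19.1°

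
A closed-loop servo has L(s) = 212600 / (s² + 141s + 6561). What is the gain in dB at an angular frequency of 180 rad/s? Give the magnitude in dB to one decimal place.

|(j180)² + 141(j180) + 6561| = |-25839 + j25380| = 3.622e+04
|L(j180)| = 212600 / 3.622e+04 = 5.8699
20 log₁₀(5.8699) = 15.37 dB

15.4 dB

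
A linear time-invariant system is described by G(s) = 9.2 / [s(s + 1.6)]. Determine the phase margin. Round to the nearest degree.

Gain crossover: |G(jω)| = 1 at ω ≈ 2.83 rad/s.
∠G(j2.83) = −90° − arctan(2.83/1.6) ≈ -150.52°
PM = 180° + (-150.52°) = 29.48°

29 deg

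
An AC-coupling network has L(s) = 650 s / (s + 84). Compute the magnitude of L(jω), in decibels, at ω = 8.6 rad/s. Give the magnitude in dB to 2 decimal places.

|j8.6| = 8.6
|j8.6 + 84| = √(8.6² + 84²) = 84.44
|L(j8.6)| = 650 × 8.6 / 84.44 = 66.202
20 log₁₀(66.202) = 36.417 dB

36.42 dB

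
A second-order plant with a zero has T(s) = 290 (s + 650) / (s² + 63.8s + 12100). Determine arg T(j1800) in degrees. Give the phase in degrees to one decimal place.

-107.8°

∠(j1800 + 650) = arctan(1800/650) = 70.14°
∠[(j1800)² + 63.8(j1800) + 12100] = ∠[-3.2279e+06 + j1.1484e+05] = 177.96°
∠T(j1800) = 70.14° − 177.96° = -107.82°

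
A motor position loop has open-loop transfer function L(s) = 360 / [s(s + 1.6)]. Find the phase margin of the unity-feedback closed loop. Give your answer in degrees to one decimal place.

Gain crossover: |L(jω)| = 1 at ω ≈ 18.9 rad/s.
∠L(j18.9) = −90° − arctan(18.9/1.6) ≈ -175.17°
PM = 180° + (-175.17°) = 4.83°

4.8°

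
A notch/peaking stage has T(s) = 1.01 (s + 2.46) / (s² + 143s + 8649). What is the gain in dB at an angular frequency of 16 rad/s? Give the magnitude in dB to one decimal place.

-54.5 dB

|j16 + 2.46| = √(16² + 2.46²) = 16.19
|(j16)² + 143(j16) + 8649| = |8393 + j2288| = 8699
|T(j16)| = 1.01 × 16.19 / 8699 = 0.0018795
20 log₁₀(0.0018795) = -54.52 dB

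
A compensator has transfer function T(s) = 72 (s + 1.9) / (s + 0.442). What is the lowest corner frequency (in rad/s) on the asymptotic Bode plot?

Break frequencies occur at each pole and zero magnitude: 0.442 rad/s, 1.9 rad/s.
The lowest is 0.442 rad/s.

0.442 rad/s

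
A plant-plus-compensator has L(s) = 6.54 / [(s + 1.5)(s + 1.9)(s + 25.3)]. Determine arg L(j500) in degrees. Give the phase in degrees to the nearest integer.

∠(j500 + 1.5) = arctan(500/1.5) = 89.83°
∠(j500 + 1.9) = arctan(500/1.9) = 89.78°
∠(j500 + 25.3) = arctan(500/25.3) = 87.10°
∠L(j500) = − (89.83° + 89.78° + 87.10°) = -266.71°

-267°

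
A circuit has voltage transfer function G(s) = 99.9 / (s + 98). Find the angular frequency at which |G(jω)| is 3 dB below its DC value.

98 rad/s

For a single-pole low-pass, the −3 dB point is at the pole: ω = 98 rad/s.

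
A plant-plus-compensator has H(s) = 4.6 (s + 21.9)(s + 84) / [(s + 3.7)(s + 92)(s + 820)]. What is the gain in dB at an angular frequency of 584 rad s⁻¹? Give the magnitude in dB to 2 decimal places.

-46.81 dB

|j584 + 21.9| = √(584² + 21.9²) = 584.4
|j584 + 84| = √(584² + 84²) = 590
|j584 + 3.7| = √(584² + 3.7²) = 584
|j584 + 92| = √(584² + 92²) = 591.2
|j584 + 820| = √(584² + 820²) = 1007
|H(j584)| = 4.6 × 584.4 × 590 / (584 × 591.2 × 1007) = 0.0045633
20 log₁₀(0.0045633) = -46.814 dB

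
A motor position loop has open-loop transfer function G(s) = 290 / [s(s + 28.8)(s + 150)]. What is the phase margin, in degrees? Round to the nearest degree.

Gain crossover: |G(jω)| = 1 at ω ≈ 0.0671 rad/s.
∠G(j0.0671) = −90° − arctan(0.0671/28.8) − arctan(0.0671/150) ≈ -90.16°
PM = 180° + (-90.16°) = 89.84°

90°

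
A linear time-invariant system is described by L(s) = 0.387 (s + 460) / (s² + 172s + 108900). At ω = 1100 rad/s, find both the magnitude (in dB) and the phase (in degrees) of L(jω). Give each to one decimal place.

|L| = -67.7 dB, ∠L = -102.9°

|j1100 + 460| = √(1100² + 460²) = 1192
|(j1100)² + 172(j1100) + 108900| = |-1.1011e+06 + j1.892e+05| = 1.117e+06
|L(j1100)| = 0.387 × 1192 / 1.117e+06 = 0.000413
20 log₁₀(0.000413) = -67.68 dB
∠(j1100 + 460) = arctan(1100/460) = 67.31°
∠[(j1100)² + 172(j1100) + 108900] = ∠[-1.1011e+06 + j1.892e+05] = 170.25°
∠L(j1100) = 67.31° − 170.25° = -102.94°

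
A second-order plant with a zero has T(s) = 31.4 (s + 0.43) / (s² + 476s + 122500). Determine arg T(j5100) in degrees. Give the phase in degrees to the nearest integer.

-85°

∠(j5100 + 0.43) = arctan(5100/0.43) = 90.00°
∠[(j5100)² + 476(j5100) + 122500] = ∠[-2.5888e+07 + j2.4276e+06] = 174.64°
∠T(j5100) = 90.00° − 174.64° = -84.65°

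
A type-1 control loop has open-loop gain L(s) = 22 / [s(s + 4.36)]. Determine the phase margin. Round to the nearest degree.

49°

Gain crossover: |L(jω)| = 1 at ω ≈ 3.8 rad/s.
∠L(j3.8) = −90° − arctan(3.8/4.36) ≈ -131.09°
PM = 180° + (-131.09°) = 48.91°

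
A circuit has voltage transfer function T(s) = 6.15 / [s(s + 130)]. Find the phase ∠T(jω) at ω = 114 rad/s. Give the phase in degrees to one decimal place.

-131.2°

∠(j114 + 130) = arctan(114/130) = 41.25°
∠(j114) = 90.00°
∠T(j114) = − (41.25° + 90.00°) = -131.25°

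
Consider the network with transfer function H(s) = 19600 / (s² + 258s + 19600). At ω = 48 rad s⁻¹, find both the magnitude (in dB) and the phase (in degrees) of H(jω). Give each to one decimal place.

|H| = -0.7 dB, ∠H = -35.6 deg

|(j48)² + 258(j48) + 19600| = |17296 + j12384| = 2.127e+04
|H(j48)| = 19600 / 2.127e+04 = 0.92138
20 log₁₀(0.92138) = -0.71 dB
∠[(j48)² + 258(j48) + 19600] = ∠[17296 + j12384] = 35.60°
∠H(j48) = −35.60° = -35.60°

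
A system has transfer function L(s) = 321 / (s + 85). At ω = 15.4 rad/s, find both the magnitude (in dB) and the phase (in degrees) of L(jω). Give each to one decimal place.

|L| = 11.4 dB, ∠L = -10.3°

|j15.4 + 85| = √(15.4² + 85²) = 86.38
|L(j15.4)| = 321 / 86.38 = 3.716
20 log₁₀(3.716) = 11.40 dB
∠(j15.4 + 85) = arctan(15.4/85) = 10.27°
∠L(j15.4) = −10.27° = -10.27°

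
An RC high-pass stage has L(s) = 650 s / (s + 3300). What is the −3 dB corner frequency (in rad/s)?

For a single-pole high-pass, the −3 dB point is at the pole: ω = 3300 rad/s.

3300 rad/s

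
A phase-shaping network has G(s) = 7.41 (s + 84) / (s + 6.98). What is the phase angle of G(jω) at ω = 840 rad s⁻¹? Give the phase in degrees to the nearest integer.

-5°

∠(j840 + 84) = arctan(840/84) = 84.29°
∠(j840 + 6.98) = arctan(840/6.98) = 89.52°
∠G(j840) = 84.29° − 89.52° = -5.23°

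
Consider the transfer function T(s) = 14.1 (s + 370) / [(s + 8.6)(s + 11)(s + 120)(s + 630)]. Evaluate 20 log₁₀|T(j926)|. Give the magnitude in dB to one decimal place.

|j926 + 370| = √(926² + 370²) = 997.2
|j926 + 8.6| = √(926² + 8.6²) = 926
|j926 + 11| = √(926² + 11²) = 926.1
|j926 + 120| = √(926² + 120²) = 933.7
|j926 + 630| = √(926² + 630²) = 1120
|T(j926)| = 14.1 × 997.2 / (926 × 926.1 × 933.7 × 1120) = 1.5678e-08
20 log₁₀(1.5678e-08) = -156.09 dB

-156.1 dB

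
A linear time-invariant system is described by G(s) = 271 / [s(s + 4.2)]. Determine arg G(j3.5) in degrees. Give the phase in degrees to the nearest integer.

∠(j3.5 + 4.2) = arctan(3.5/4.2) = 39.81°
∠(j3.5) = 90.00°
∠G(j3.5) = − (39.81° + 90.00°) = -129.81°

-130 deg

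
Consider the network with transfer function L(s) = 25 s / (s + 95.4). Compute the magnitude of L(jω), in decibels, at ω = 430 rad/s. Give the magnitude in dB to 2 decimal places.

27.75 dB

|j430| = 430
|j430 + 95.4| = √(430² + 95.4²) = 440.5
|L(j430)| = 25 × 430 / 440.5 = 24.407
20 log₁₀(24.407) = 27.750 dB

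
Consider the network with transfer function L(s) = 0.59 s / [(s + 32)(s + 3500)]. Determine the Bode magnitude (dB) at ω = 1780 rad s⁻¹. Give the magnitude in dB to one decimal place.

|j1780| = 1780
|j1780 + 32| = √(1780² + 32²) = 1780
|j1780 + 3500| = √(1780² + 3500²) = 3927
|L(j1780)| = 0.59 × 1780 / (1780 × 3927) = 0.00015023
20 log₁₀(0.00015023) = -76.46 dB

-76.5 dB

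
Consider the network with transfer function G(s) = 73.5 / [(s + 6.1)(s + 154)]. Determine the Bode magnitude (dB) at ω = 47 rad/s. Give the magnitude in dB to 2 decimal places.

|j47 + 6.1| = √(47² + 6.1²) = 47.39
|j47 + 154| = √(47² + 154²) = 161
|G(j47)| = 73.5 / (47.39 × 161) = 0.0096317
20 log₁₀(0.0096317) = -40.326 dB

-40.33 dB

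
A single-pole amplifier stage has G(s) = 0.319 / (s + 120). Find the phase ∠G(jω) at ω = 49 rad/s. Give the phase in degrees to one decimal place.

∠(j49 + 120) = arctan(49/120) = 22.21°
∠G(j49) = −22.21° = -22.21°

-22.2°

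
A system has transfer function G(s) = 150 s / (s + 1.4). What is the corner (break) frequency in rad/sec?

1.4 rad/sec

The single real pole at s = −1.4 gives a corner at ω = 1.4 rad/sec.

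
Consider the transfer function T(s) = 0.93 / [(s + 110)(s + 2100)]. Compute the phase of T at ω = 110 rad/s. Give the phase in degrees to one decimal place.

-48.0°

∠(j110 + 110) = arctan(110/110) = 45.00°
∠(j110 + 2100) = arctan(110/2100) = 3.00°
∠T(j110) = − (45.00° + 3.00°) = -48.00°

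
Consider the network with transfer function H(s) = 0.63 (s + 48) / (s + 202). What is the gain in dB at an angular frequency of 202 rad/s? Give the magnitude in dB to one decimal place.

-6.8 dB

|j202 + 48| = √(202² + 48²) = 207.6
|j202 + 202| = √(202² + 202²) = 285.7
|H(j202)| = 0.63 × 207.6 / 285.7 = 0.45788
20 log₁₀(0.45788) = -6.78 dB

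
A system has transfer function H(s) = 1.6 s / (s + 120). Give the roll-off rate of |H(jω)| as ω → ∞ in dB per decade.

0 dB/decade

With 1 zero and 1 pole, the high-frequency asymptotic slope is 20 × (1 − 1) = 0 dB/decade.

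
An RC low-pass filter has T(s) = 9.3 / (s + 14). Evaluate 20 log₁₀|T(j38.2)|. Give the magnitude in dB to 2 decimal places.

-12.82 dB

|j38.2 + 14| = √(38.2² + 14²) = 40.68
|T(j38.2)| = 9.3 / 40.68 = 0.22859
20 log₁₀(0.22859) = -12.819 dB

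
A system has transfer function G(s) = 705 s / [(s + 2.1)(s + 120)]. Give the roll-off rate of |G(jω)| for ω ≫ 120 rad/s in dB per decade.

-20 dB/decade

With 1 zero and 2 poles, the high-frequency asymptotic slope is 20 × (1 − 2) = -20 dB/decade.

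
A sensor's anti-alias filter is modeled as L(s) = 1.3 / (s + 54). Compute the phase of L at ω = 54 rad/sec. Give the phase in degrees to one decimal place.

-45.0°

∠(j54 + 54) = arctan(54/54) = 45.00°
∠L(j54) = −45.00° = -45.00°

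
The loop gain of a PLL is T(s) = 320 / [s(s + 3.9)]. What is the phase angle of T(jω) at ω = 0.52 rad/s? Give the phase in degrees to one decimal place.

-97.6 deg

∠(j0.52 + 3.9) = arctan(0.52/3.9) = 7.59°
∠(j0.52) = 90.00°
∠T(j0.52) = − (7.59° + 90.00°) = -97.59°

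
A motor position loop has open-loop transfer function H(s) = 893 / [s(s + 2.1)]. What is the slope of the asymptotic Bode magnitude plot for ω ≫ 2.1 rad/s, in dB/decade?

-40 dB/decade

With 0 zeros and 2 poles, the high-frequency asymptotic slope is 20 × (0 − 2) = -40 dB/decade.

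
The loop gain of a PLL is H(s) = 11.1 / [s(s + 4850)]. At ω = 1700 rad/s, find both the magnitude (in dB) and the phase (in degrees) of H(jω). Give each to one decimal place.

|j1700 + 4850| = √(1700² + 4850²) = 5139
|j1700| = 1700
|H(j1700)| = 11.1 / (5139 × 1700) = 1.2705e-06
20 log₁₀(1.2705e-06) = -117.92 dB
∠(j1700 + 4850) = arctan(1700/4850) = 19.32°
∠(j1700) = 90.00°
∠H(j1700) = − (19.32° + 90.00°) = -109.32°

|H| = -117.9 dB, ∠H = -109.3 deg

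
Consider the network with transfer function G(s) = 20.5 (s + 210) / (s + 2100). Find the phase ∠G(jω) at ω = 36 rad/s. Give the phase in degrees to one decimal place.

∠(j36 + 210) = arctan(36/210) = 9.73°
∠(j36 + 2100) = arctan(36/2100) = 0.98°
∠G(j36) = 9.73° − 0.98° = 8.75°

8.7°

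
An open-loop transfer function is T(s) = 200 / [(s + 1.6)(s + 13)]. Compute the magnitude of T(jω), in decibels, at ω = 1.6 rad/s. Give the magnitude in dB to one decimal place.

16.6 dB

|j1.6 + 1.6| = √(1.6² + 1.6²) = 2.263
|j1.6 + 13| = √(1.6² + 13²) = 13.1
|T(j1.6)| = 200 / (2.263 × 13.1) = 6.7482
20 log₁₀(6.7482) = 16.58 dB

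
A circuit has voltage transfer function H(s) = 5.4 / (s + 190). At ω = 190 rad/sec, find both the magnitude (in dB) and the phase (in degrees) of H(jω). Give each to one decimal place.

|H| = -33.9 dB, ∠H = -45.0°

|j190 + 190| = √(190² + 190²) = 268.7
|H(j190)| = 5.4 / 268.7 = 0.020097
20 log₁₀(0.020097) = -33.94 dB
∠(j190 + 190) = arctan(190/190) = 45.00°
∠H(j190) = −45.00° = -45.00°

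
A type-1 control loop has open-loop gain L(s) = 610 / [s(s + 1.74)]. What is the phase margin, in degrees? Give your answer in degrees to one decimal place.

Gain crossover: |L(jω)| = 1 at ω ≈ 24.7 rad/s.
∠L(j24.7) = −90° − arctan(24.7/1.74) ≈ -175.97°
PM = 180° + (-175.97°) = 4.03°

4.0°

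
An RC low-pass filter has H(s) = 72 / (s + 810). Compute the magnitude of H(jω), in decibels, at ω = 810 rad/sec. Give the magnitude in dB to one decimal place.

|j810 + 810| = √(810² + 810²) = 1146
|H(j810)| = 72 / 1146 = 0.062854
20 log₁₀(0.062854) = -24.03 dB

-24.0 dB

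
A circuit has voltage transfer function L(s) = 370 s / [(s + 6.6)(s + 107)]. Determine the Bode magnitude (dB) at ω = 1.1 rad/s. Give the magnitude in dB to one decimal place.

|j1.1| = 1.1
|j1.1 + 6.6| = √(1.1² + 6.6²) = 6.691
|j1.1 + 107| = √(1.1² + 107²) = 107
|L(j1.1)| = 370 × 1.1 / (6.691 × 107) = 0.56845
20 log₁₀(0.56845) = -4.91 dB

-4.9 dB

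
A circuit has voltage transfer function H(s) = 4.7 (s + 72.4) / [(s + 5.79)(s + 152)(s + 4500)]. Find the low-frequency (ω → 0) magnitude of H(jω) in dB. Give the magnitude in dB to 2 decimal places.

H(0) = 4.7 × 72.4 / (5.79 × 152 × 4500) = 8.5921e-05
20 log₁₀(8.5921e-05) = -81.318 dB

-81.32 dB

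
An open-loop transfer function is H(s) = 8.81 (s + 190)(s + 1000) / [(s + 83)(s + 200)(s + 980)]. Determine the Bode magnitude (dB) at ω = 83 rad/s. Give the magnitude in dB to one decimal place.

|j83 + 190| = √(83² + 190²) = 207.3
|j83 + 1000| = √(83² + 1000²) = 1003
|j83 + 83| = √(83² + 83²) = 117.4
|j83 + 200| = √(83² + 200²) = 216.5
|j83 + 980| = √(83² + 980²) = 983.5
|H(j83)| = 8.81 × 207.3 × 1003 / (117.4 × 216.5 × 983.5) = 0.073323
20 log₁₀(0.073323) = -22.70 dB

-22.7 dB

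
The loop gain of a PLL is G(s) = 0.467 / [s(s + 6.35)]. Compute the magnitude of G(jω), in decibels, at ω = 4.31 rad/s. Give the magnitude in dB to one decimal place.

|j4.31 + 6.35| = √(4.31² + 6.35²) = 7.675
|j4.31| = 4.31
|G(j4.31)| = 0.467 / (7.675 × 4.31) = 0.014118
20 log₁₀(0.014118) = -37.00 dB

-37.0 dB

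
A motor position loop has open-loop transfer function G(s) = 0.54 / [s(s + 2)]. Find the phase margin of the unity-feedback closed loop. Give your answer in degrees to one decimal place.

Gain crossover: |G(jω)| = 1 at ω ≈ 0.268 rad/s.
∠G(j0.268) = −90° − arctan(0.268/2) ≈ -97.62°
PM = 180° + (-97.62°) = 82.38°

82.4°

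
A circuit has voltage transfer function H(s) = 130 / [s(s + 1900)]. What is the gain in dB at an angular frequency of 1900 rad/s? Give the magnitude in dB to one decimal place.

|j1900 + 1900| = √(1900² + 1900²) = 2687
|j1900| = 1900
|H(j1900)| = 130 / (2687 × 1900) = 2.5464e-05
20 log₁₀(2.5464e-05) = -91.88 dB

-91.9 dB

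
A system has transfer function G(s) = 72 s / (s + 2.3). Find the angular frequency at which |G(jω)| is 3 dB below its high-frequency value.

2.3 rad/s

For a single-pole high-pass, the −3 dB point is at the pole: ω = 2.3 rad/s.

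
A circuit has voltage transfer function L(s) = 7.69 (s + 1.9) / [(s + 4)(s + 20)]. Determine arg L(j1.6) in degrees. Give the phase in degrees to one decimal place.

13.7 deg

∠(j1.6 + 1.9) = arctan(1.6/1.9) = 40.10°
∠(j1.6 + 4) = arctan(1.6/4) = 21.80°
∠(j1.6 + 20) = arctan(1.6/20) = 4.57°
∠L(j1.6) = 40.10° − (21.80° + 4.57°) = 13.73°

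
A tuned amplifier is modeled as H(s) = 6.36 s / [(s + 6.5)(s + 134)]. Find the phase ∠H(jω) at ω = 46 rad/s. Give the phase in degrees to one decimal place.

∠(j46) = 90.00°
∠(j46 + 6.5) = arctan(46/6.5) = 81.96°
∠(j46 + 134) = arctan(46/134) = 18.95°
∠H(j46) = 90.00° − (81.96° + 18.95°) = -10.90°

-10.9°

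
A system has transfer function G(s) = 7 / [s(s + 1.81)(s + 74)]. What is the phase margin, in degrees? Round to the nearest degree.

88°

Gain crossover: |G(jω)| = 1 at ω ≈ 0.0522 rad/s.
∠G(j0.0522) = −90° − arctan(0.0522/1.81) − arctan(0.0522/74) ≈ -91.69°
PM = 180° + (-91.69°) = 88.31°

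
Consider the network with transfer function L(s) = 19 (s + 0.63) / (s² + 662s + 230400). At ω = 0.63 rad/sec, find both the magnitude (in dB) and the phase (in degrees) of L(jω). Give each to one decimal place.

|L| = -82.7 dB, ∠L = 44.9 deg

|j0.63 + 0.63| = √(0.63² + 0.63²) = 0.891
|(j0.63)² + 662(j0.63) + 230400| = |2.304e+05 + j417.06| = 2.304e+05
|L(j0.63)| = 19 × 0.891 / 2.304e+05 = 7.3473e-05
20 log₁₀(7.3473e-05) = -82.68 dB
∠(j0.63 + 0.63) = arctan(0.63/0.63) = 45.00°
∠[(j0.63)² + 662(j0.63) + 230400] = ∠[2.304e+05 + j417.06] = 0.10°
∠L(j0.63) = 45.00° − 0.10° = 44.90°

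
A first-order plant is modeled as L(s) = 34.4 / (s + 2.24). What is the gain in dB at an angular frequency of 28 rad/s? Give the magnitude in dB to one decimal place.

1.8 dB

|j28 + 2.24| = √(28² + 2.24²) = 28.09
|L(j28)| = 34.4 / 28.09 = 1.2247
20 log₁₀(1.2247) = 1.76 dB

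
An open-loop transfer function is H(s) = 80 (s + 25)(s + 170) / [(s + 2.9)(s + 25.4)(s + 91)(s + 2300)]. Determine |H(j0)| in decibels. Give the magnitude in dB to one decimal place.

-33.1 dB

H(0) = 80 × 25 × 170 / (2.9 × 25.4 × 91 × 2300) = 0.022054
20 log₁₀(0.022054) = -33.13 dB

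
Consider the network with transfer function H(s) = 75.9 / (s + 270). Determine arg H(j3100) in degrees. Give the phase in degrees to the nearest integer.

-85°

∠(j3100 + 270) = arctan(3100/270) = 85.02°
∠H(j3100) = −85.02° = -85.02°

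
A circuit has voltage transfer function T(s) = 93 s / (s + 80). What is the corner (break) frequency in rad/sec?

80 rad/sec

The single real pole at s = −80 gives a corner at ω = 80 rad/sec.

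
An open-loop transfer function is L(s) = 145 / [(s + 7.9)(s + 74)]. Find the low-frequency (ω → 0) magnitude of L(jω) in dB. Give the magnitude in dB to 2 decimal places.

L(0) = 145 / (7.9 × 74) = 0.24803
20 log₁₀(0.24803) = -12.110 dB

-12.11 dB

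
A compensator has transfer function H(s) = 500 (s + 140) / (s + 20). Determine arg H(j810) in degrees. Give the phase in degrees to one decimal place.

-8.4 deg

∠(j810 + 140) = arctan(810/140) = 80.19°
∠(j810 + 20) = arctan(810/20) = 88.59°
∠H(j810) = 80.19° − 88.59° = -8.39°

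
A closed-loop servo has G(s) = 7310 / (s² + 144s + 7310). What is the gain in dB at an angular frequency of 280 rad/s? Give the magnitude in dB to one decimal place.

-21.0 dB

|(j280)² + 144(j280) + 7310| = |-71090 + j40320| = 8.173e+04
|G(j280)| = 7310 / 8.173e+04 = 0.089443
20 log₁₀(0.089443) = -20.97 dB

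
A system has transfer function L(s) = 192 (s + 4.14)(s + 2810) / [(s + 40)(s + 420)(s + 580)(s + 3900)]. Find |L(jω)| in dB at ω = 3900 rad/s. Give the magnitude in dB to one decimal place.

-99.3 dB

|j3900 + 4.14| = √(3900² + 4.14²) = 3900
|j3900 + 2810| = √(3900² + 2810²) = 4807
|j3900 + 40| = √(3900² + 40²) = 3900
|j3900 + 420| = √(3900² + 420²) = 3923
|j3900 + 580| = √(3900² + 580²) = 3943
|j3900 + 3900| = √(3900² + 3900²) = 5515
|L(j3900)| = 192 × 3900 × 4807 / (3900 × 3923 × 3943 × 5515) = 1.0819e-05
20 log₁₀(1.0819e-05) = -99.32 dB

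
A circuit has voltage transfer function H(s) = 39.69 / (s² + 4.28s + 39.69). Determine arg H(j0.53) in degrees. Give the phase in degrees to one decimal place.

∠[(j0.53)² + 4.28(j0.53) + 39.69] = ∠[39.409 + j2.2684] = 3.29°
∠H(j0.53) = −3.29° = -3.29°

-3.3 deg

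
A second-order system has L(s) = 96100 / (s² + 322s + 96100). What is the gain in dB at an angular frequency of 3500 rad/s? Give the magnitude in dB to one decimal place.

-42.1 dB

|(j3500)² + 322(j3500) + 96100| = |-1.2154e+07 + j1.127e+06| = 1.221e+07
|L(j3500)| = 96100 / 1.221e+07 = 0.0078732
20 log₁₀(0.0078732) = -42.08 dB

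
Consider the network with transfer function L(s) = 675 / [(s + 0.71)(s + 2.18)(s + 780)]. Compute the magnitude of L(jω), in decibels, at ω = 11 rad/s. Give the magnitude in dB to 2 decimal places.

|j11 + 0.71| = √(11² + 0.71²) = 11.02
|j11 + 2.18| = √(11² + 2.18²) = 11.21
|j11 + 780| = √(11² + 780²) = 780.1
|L(j11)| = 675 / (11.02 × 11.21 × 780.1) = 0.0070002
20 log₁₀(0.0070002) = -43.098 dB

-43.10 dB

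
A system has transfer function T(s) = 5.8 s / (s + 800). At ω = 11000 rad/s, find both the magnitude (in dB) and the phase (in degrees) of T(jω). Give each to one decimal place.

|j11000| = 1.1e+04
|j11000 + 800| = √(11000² + 800²) = 1.103e+04
|T(j11000)| = 5.8 × 1.1e+04 / 1.103e+04 = 5.7847
20 log₁₀(5.7847) = 15.25 dB
∠(j11000) = 90.00°
∠(j11000 + 800) = arctan(11000/800) = 85.84°
∠T(j11000) = 90.00° − 85.84° = 4.16°

|T| = 15.2 dB, ∠T = 4.2°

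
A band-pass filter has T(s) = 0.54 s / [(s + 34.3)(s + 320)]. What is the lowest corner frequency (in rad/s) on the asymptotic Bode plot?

34.3 rad/s

Break frequencies occur at each pole and zero magnitude: 34.3 rad/s, 320 rad/s.
The lowest is 34.3 rad/s.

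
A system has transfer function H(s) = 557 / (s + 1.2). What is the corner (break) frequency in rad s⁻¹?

1.2 rad s⁻¹

The single real pole at s = −1.2 gives a corner at ω = 1.2 rad s⁻¹.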